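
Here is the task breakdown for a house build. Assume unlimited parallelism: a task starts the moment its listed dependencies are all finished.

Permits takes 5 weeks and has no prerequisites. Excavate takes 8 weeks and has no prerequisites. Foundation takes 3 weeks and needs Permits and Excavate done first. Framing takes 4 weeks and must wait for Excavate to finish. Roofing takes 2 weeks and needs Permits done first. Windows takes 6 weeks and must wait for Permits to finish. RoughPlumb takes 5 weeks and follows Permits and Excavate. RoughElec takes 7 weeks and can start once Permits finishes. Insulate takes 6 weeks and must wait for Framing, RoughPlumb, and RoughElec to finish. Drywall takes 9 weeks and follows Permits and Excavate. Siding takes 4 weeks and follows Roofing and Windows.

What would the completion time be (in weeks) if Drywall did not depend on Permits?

19

Original critical path: Excavate→RoughPlumb→Insulate = 8+5+6 = 19 ⇒ 19 weeks.
Dropping Permits→Drywall doesn't change Drywall's earliest start (8); another predecessor still binds.
New critical path: Excavate→RoughPlumb→Insulate = 8+5+6 = 19 ⇒ 19 weeks.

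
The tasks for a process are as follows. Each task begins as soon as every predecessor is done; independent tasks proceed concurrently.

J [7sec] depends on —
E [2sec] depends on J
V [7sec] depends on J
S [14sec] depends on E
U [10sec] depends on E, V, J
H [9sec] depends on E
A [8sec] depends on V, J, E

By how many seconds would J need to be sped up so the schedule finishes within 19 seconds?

5

Current finish: 24 seconds; target: 19.
J is on every critical path, so each second cut from J cuts the finish by one (this holds down to a finish of 18).
Need 24 − 19 = 5 seconds off J → J becomes 2 seconds, finish becomes 19.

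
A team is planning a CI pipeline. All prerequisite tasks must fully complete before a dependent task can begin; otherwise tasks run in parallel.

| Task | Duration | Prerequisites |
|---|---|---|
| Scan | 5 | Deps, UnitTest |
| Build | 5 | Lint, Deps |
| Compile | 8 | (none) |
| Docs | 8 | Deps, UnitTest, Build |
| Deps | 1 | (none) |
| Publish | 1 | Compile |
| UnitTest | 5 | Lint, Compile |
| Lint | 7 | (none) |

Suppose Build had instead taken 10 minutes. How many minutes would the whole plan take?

Actual critical path: Compile→UnitTest→Docs = 8+5+8 = 21 ⇒ 21 minutes.
Build is off the critical path — its longest chain is 20 minutes, giving 1 of slack.
New critical path: Lint→Build→Docs = 7+10+8 = 25 ⇒ 25 minutes.

25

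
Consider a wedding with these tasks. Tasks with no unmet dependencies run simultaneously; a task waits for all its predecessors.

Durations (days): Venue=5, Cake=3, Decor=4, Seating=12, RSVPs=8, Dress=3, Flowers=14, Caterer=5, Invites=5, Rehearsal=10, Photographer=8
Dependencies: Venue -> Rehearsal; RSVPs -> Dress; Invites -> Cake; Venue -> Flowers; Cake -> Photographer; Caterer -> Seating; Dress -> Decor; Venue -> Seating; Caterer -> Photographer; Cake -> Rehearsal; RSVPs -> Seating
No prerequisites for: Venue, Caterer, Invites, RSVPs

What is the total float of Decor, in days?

RSVPs→Seating = 8+12 = 20 sets the makespan at 20 days.
The longest chain containing Decor totals 15 days.
Float = 20 − 15 = 5.

5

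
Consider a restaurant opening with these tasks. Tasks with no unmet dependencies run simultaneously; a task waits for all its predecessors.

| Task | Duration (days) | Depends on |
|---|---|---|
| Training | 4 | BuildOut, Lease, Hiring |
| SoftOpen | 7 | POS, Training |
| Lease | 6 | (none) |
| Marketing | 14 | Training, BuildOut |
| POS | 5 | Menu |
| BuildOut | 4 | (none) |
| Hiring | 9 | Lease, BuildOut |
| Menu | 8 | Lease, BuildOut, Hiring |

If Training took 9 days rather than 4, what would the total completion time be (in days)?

Critical path before the change: Lease→Hiring→Menu→POS→SoftOpen = 6+9+8+5+7 = 35 giving 35 days.
Training is off the critical path — its longest chain is 33 days, giving 2 of slack.
Now Lease→Hiring→Training→Marketing = 6+9+9+14 = 38 is longest, so the finish becomes 38 days.

38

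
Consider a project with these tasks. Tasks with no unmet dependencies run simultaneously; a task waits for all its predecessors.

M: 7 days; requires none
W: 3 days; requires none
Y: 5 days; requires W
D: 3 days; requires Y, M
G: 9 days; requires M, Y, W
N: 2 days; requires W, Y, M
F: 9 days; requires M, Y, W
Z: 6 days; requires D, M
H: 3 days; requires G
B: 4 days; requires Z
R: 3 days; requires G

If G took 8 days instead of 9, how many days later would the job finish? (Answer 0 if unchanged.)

The binding path is W→Y→D→Z→B = 3+5+3+6+4 = 21; finish at 21 days.
The longest path through G is only 20 days, so G has float 1.
No other chain overtakes it, so the finish is 21 days.
Change in finish: 21 − 21 = +0 days.

0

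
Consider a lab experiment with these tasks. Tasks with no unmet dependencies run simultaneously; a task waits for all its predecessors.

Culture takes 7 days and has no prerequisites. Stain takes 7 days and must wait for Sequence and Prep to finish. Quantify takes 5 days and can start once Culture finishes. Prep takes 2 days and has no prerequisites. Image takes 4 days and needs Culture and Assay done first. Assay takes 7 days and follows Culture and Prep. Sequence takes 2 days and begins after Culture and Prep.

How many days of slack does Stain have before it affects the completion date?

Culture→Assay→Image = 7+7+4 = 18 sets the makespan at 18 days.
Stain finishes as early as 16 and must finish by 18.
Float = 18 − 16 = 2.

2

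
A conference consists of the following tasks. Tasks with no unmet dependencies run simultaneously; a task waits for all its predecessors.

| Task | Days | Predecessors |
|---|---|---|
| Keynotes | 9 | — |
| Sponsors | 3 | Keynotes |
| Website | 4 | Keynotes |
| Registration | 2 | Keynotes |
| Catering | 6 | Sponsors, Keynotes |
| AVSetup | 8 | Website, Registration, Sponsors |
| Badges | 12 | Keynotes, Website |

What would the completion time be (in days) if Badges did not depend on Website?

Before: longest chain Keynotes→Website→Badges = 9+4+12 = 25, finish 25.
Without Website→Badges, Badges's earliest start moves from 13 to 9.
The longest chain is now Keynotes→Website→AVSetup = 9+4+8 = 21, so the project takes 21 days.

21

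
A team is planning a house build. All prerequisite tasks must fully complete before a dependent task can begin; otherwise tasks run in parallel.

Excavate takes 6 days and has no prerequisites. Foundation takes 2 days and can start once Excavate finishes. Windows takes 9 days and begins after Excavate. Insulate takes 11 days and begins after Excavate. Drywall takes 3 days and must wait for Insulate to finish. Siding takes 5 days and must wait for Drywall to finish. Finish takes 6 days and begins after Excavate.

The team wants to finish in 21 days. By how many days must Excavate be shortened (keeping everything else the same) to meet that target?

Current finish: 25 days; target: 21.
Excavate is on every critical path, so each day cut from Excavate cuts the finish by one (this holds down to a finish of 20).
Need 25 − 21 = 4 days off Excavate → Excavate becomes 2 days, finish becomes 21.

4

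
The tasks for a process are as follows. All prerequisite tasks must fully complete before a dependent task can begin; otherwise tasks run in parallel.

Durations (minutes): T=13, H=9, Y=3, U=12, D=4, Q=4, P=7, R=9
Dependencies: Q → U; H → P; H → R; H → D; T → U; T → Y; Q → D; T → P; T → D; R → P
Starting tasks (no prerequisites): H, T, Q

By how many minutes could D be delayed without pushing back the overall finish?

Critical path: H→R→P = 9+9+7 = 25, so the finish is 25 minutes.
Longest path through D: 17 minutes (earliest finish 17, latest finish 25).
So D can slip 25 − 17 = 8 minutes.

8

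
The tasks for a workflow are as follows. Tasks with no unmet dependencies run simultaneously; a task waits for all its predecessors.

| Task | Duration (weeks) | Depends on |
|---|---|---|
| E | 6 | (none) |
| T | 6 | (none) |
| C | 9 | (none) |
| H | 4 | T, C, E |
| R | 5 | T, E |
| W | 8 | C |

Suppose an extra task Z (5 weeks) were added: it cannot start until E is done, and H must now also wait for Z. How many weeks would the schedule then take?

17

Originally the schedule takes 17 weeks.
With Z inserted, H now waits for max(T, C, E, Z).
New critical path: C→W = 9+8 = 17 ⇒ 17 weeks.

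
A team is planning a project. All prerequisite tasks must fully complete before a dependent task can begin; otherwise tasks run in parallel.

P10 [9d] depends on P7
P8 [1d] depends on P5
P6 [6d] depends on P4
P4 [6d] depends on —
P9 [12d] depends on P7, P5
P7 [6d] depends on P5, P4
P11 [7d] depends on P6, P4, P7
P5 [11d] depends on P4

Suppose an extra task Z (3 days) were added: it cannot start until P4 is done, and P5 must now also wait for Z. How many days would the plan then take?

38

Originally the plan takes 35 days.
With Z inserted, P5 now waits for max(P4, Z).
New critical path: P4→Z→P5→P7→P9 = 6+3+11+6+12 = 38 ⇒ 38 days.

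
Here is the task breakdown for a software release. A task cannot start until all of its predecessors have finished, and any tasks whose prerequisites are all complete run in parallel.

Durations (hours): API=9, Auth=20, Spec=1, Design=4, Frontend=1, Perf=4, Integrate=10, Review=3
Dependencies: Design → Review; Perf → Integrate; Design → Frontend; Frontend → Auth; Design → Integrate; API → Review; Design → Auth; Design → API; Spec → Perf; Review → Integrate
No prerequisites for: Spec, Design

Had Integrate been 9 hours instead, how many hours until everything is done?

25

The binding path is Design→API→Review→Integrate = 4+9+3+10 = 26; finish at 26 hours.
Since Integrate is critical, the -1 change carries straight to that chain (now 25 hours).
New critical path: Design→Frontend→Auth = 4+1+20 = 25 ⇒ 25 hours.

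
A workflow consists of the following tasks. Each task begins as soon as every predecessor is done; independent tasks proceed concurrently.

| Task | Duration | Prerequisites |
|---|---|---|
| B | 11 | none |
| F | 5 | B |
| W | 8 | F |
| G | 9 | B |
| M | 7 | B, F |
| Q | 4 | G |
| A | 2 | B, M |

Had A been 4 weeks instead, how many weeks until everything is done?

Critical path before the change: B→F→M→A = 11+5+7+2 = 25 giving 25 weeks.
Since A is critical, the +2 change carries straight to that chain (now 27 weeks).
The critical path is still B→F→M→A; finish is now 27 weeks.

27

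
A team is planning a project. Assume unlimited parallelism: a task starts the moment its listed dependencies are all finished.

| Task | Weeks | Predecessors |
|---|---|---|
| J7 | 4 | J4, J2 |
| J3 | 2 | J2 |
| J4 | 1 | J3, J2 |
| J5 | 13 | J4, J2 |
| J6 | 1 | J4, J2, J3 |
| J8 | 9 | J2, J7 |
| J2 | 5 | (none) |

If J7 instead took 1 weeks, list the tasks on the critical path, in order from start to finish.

The binding path is J2→J3→J4→J7→J8 = 5+2+1+4+9 = 21; finish at 21 weeks.
J7 is on the critical path; changing it to 1 makes that path 18 weeks.
Now J2→J3→J4→J5 = 5+2+1+13 = 21 is longest, so the finish becomes 21 weeks.

J2, J3, J4, J5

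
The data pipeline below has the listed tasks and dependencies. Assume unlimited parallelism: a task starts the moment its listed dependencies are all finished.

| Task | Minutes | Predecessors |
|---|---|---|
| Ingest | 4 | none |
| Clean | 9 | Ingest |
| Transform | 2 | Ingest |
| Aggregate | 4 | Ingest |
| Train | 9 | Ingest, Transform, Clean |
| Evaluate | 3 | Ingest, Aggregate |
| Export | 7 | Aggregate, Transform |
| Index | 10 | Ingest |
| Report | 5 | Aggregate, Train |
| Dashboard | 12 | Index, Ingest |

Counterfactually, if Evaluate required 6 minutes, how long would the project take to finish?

27

Actual critical path: Ingest→Clean→Train→Report = 4+9+9+5 = 27 ⇒ 27 minutes.
Evaluate is off the critical path — its longest chain is 11 minutes, giving 16 of slack.
No other chain overtakes it, so the finish is 27 minutes.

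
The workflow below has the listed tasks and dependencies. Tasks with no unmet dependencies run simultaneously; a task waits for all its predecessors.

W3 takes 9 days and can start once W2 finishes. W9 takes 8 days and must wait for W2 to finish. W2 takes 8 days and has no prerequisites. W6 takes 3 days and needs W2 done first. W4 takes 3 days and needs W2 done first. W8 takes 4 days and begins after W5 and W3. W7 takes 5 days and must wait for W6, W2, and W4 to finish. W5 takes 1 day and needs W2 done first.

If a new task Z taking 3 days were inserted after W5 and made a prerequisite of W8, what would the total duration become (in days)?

Originally the job takes 21 days.
With Z inserted, W8 now waits for max(W5, W3, Z).
New critical path: W2→W3→W8 = 8+9+4 = 21 ⇒ 21 days.

21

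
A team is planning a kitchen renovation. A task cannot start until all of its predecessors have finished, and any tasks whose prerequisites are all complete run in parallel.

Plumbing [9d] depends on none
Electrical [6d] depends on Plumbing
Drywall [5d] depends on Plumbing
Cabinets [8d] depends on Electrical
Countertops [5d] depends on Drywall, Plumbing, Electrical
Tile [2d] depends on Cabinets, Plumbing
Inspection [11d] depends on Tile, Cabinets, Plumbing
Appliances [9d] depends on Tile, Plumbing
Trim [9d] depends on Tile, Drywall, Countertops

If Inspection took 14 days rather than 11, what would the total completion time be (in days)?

39

As given, the longest chain is Plumbing→Electrical→Cabinets→Tile→Inspection = 9+6+8+2+11 = 36, so the finish is 36 days.
Inspection lies on that path, so at 14 days the path becomes 39 days.
No other chain overtakes it, so the finish is 39 days.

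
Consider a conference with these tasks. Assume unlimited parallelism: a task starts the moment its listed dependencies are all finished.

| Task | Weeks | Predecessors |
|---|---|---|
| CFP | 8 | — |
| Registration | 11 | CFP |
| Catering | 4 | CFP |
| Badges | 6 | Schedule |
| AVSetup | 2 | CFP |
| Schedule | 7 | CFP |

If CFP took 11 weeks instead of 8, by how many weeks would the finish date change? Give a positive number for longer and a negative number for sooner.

3

Actual critical path: CFP→Schedule→Badges = 8+7+6 = 21 ⇒ 21 weeks.
CFP is on the critical path; changing it to 11 makes that path 24 weeks.
No other chain overtakes it, so the finish is 24 weeks.
Change in finish: 24 − 21 = +3 weeks.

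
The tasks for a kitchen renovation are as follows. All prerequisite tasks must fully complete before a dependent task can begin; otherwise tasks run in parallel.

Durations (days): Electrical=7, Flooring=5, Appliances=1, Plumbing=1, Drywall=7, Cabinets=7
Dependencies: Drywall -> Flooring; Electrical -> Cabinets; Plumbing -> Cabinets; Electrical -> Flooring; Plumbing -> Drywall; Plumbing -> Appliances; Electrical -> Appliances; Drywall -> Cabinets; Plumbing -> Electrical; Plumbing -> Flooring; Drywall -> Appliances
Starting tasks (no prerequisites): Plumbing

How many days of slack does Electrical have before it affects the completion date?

Plumbing→Electrical→Cabinets = 1+7+7 = 15 sets the makespan at 15 days.
The longest chain containing Electrical totals 15 days.
So Electrical can slip 8 − 8 = 0 days.

0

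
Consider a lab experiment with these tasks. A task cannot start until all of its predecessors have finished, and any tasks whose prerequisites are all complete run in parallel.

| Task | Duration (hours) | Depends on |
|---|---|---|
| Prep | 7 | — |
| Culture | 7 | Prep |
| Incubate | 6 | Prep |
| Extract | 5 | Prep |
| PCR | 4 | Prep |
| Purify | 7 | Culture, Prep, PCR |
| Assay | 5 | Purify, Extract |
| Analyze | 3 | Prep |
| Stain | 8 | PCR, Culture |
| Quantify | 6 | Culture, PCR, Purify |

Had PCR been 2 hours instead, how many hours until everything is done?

27

Actual critical path: Prep→Culture→Purify→Quantify = 7+7+7+6 = 27 ⇒ 27 hours.
The longest path through PCR is only 24 hours, so PCR has float 3.
No other chain overtakes it, so the finish is 27 hours.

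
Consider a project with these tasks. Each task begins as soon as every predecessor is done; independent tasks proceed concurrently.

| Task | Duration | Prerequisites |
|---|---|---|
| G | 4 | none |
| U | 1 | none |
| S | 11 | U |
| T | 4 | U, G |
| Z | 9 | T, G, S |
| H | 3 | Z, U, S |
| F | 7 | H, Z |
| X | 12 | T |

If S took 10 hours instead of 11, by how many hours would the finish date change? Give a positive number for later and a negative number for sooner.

-1

Critical path before the change: U→S→Z→H→F = 1+11+9+3+7 = 31 giving 31 hours.
S is on the critical path; changing it to 10 makes that path 30 hours.
That remains the longest chain; total 30 hours.
Change in finish: 30 − 31 = -1 hours.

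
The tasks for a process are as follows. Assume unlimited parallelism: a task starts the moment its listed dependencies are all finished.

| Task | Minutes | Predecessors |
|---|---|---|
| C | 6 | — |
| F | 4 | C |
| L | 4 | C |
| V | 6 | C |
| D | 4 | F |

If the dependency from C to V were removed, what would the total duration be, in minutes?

Original critical path: C→F→D = 6+4+4 = 14 ⇒ 14 minutes.
Without C→V, V's earliest start moves from 6 to 0.
After: C→F→D = 6+4+4 = 14 → 14 minutes.

14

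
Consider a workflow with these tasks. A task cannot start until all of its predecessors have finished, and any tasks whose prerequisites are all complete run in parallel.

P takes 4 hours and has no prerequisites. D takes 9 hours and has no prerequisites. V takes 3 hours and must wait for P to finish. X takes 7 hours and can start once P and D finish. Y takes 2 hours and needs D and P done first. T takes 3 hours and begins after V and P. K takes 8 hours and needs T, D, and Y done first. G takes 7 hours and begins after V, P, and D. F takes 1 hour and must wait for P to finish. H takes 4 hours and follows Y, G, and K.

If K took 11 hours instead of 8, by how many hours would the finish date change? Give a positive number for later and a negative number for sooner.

Actual critical path: D→Y→K→H = 9+2+8+4 = 23 ⇒ 23 hours.
Since K is critical, the +3 change carries straight to that chain (now 26 hours).
That remains the longest chain; total 26 hours.
Change in finish: 26 − 23 = +3 hours.

3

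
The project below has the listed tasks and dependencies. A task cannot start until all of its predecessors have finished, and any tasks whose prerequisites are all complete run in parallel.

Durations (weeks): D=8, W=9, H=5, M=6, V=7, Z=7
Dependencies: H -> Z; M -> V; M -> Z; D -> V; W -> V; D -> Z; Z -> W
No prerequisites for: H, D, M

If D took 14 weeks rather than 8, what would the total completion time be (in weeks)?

37

Critical path before the change: D→Z→W→V = 8+7+9+7 = 31 giving 31 weeks.
Since D is critical, the +6 change carries straight to that chain (now 37 weeks).
No other chain overtakes it, so the finish is 37 weeks.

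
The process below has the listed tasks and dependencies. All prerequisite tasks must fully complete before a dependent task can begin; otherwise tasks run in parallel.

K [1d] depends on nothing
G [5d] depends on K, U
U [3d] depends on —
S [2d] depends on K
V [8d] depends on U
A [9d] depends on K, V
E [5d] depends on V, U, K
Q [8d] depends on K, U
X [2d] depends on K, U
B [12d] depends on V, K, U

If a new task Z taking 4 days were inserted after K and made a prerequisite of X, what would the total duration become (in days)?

23

Originally the schedule takes 23 days.
With Z inserted, X now waits for max(K, U, Z).
New critical path: U→V→B = 3+8+12 = 23 ⇒ 23 days.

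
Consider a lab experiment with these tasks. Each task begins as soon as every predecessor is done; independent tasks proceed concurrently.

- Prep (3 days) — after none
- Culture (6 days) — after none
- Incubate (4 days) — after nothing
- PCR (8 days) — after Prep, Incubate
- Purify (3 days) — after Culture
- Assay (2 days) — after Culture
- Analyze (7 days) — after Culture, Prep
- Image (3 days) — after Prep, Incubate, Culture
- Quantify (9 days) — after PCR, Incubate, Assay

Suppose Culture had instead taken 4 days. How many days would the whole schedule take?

As given, the longest chain is Incubate→PCR→Quantify = 4+8+9 = 21, so the finish is 21 days.
The longest path through Culture is only 17 days, so Culture has float 4.
That remains the longest chain; total 21 days.

21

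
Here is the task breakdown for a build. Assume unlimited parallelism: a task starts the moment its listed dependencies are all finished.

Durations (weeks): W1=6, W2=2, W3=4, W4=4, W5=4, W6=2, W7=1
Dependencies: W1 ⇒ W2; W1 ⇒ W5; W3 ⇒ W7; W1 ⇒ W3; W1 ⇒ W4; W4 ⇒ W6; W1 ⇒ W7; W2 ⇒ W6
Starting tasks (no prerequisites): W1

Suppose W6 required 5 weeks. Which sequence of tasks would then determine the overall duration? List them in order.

Baseline: W1→W4→W6 = 6+4+2 = 12 → 12 weeks.
W6 lies on that path, so at 5 weeks the path becomes 15 weeks.
The critical path is still W1→W4→W6; finish is now 15 weeks.

W1, W4, W6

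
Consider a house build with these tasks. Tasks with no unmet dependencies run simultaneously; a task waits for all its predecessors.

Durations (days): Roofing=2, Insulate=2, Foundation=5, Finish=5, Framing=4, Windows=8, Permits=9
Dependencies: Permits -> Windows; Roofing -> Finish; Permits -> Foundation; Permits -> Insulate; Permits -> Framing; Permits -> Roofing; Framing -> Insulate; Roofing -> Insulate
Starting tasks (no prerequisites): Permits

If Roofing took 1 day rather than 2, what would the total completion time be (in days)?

17

Actual critical path: Permits→Windows = 9+8 = 17 ⇒ 17 days.
Roofing has 1 day of float (longest path through it is 16).
No other chain overtakes it, so the finish is 17 days.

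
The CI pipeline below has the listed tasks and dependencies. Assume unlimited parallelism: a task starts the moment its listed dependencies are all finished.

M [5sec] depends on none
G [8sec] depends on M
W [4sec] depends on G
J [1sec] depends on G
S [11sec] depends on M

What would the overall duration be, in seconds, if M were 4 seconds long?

16

Critical path before the change: M→G→W = 5+8+4 = 17 giving 17 seconds.
Since M is critical, the -1 change carries straight to that chain (now 16 seconds).
That remains the longest chain; total 16 seconds.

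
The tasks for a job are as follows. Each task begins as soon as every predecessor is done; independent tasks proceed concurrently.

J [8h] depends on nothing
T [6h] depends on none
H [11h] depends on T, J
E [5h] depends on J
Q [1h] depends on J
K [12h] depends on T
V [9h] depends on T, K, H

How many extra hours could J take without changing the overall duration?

J→H→V = 8+11+9 = 28 sets the makespan at 28 hours.
Longest path through J: 28 hours (earliest finish 8, latest finish 8).
Slack of J = 0 − 0 = 0 hours.

0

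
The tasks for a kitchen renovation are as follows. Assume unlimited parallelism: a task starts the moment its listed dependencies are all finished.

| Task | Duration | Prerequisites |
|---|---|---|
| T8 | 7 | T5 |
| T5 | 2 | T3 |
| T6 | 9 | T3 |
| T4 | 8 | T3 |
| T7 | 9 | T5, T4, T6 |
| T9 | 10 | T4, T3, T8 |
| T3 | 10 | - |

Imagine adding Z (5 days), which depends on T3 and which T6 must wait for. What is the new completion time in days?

Originally the plan takes 29 days.
With Z inserted, T6 now waits for max(T3, Z).
New critical path: T3→Z→T6→T7 = 10+5+9+9 = 33 ⇒ 33 days.

33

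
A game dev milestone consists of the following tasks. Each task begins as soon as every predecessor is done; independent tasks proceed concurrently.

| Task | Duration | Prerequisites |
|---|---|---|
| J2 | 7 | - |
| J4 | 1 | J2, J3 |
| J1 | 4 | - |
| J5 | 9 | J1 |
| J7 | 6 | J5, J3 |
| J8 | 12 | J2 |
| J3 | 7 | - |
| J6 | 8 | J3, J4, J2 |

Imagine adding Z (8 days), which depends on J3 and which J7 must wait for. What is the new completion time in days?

Originally the plan takes 19 days.
With Z inserted, J7 now waits for max(J5, J3, Z).
New critical path: J3→Z→J7 = 7+8+6 = 21 ⇒ 21 days.

21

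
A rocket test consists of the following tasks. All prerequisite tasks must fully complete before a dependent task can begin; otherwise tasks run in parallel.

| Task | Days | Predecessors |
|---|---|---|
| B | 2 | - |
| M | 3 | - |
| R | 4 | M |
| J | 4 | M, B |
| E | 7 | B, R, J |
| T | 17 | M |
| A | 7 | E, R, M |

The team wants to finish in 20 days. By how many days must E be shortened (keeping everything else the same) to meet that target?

1

Current finish: 21 days; target: 20.
E is on every critical path, so each day cut from E cuts the finish by one (this holds down to a finish of 20).
Need 21 − 20 = 1 day off E → E becomes 6 days, finish becomes 20.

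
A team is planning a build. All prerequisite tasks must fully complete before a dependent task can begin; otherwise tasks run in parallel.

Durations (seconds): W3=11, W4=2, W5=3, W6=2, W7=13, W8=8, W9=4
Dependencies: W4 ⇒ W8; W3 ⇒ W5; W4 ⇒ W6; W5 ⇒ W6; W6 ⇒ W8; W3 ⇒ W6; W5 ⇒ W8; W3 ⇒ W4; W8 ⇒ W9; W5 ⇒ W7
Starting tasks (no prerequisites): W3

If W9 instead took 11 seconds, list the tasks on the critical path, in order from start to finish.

Actual critical path: W3→W5→W6→W8→W9 = 11+3+2+8+4 = 28 ⇒ 28 seconds.
W9 lies on that path, so at 11 seconds the path becomes 35 seconds.
No other chain overtakes it, so the finish is 35 seconds.

W3, W5, W6, W8, W9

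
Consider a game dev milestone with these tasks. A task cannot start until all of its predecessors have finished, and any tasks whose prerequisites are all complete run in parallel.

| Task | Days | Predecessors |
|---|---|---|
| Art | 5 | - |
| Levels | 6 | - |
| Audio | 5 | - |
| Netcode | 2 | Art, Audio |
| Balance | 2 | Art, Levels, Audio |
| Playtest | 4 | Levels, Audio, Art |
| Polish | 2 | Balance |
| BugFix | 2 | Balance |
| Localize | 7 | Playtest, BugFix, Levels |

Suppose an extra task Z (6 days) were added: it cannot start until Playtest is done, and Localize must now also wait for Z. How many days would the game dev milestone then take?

Originally the game dev milestone takes 17 days.
With Z inserted, Localize now waits for max(Playtest, BugFix, Levels, Z).
New critical path: Levels→Playtest→Z→Localize = 6+4+6+7 = 23 ⇒ 23 days.

23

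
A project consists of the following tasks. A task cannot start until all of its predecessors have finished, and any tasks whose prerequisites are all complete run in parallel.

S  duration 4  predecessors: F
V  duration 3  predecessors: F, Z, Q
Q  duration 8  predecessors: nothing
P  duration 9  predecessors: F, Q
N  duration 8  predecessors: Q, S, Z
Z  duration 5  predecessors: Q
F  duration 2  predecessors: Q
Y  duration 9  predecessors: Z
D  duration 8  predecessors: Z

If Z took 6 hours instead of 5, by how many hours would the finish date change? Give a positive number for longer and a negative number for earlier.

Critical path before the change: Q→Z→Y = 8+5+9 = 22 giving 22 hours.
Since Z is critical, the +1 change carries straight to that chain (now 23 hours).
The critical path is still Q→Z→Y; finish is now 23 hours.
Change in finish: 23 − 22 = +1 hours.

1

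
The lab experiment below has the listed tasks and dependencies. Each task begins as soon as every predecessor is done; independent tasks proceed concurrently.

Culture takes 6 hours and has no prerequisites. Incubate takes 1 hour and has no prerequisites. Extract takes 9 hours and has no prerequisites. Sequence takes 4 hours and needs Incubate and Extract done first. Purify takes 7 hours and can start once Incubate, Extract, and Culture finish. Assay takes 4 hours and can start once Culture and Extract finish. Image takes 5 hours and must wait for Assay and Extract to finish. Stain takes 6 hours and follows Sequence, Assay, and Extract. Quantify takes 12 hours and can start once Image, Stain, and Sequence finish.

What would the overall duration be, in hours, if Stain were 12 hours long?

Baseline: Extract→Sequence→Stain→Quantify = 9+4+6+12 = 31 → 31 hours.
Stain lies on that path, so at 12 hours the path becomes 37 hours.
The critical path is still Extract→Sequence→Stain→Quantify; finish is now 37 hours.

37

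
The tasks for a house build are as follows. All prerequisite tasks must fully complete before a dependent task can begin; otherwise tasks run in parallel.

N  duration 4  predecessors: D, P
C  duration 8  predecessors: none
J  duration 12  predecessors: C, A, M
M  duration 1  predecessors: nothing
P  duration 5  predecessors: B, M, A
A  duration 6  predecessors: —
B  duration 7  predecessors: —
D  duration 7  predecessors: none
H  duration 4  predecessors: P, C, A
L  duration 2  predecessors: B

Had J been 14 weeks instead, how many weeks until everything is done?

22

Actual critical path: C→J = 8+12 = 20 ⇒ 20 weeks.
J lies on that path, so at 14 weeks the path becomes 22 weeks.
That remains the longest chain; total 22 weeks.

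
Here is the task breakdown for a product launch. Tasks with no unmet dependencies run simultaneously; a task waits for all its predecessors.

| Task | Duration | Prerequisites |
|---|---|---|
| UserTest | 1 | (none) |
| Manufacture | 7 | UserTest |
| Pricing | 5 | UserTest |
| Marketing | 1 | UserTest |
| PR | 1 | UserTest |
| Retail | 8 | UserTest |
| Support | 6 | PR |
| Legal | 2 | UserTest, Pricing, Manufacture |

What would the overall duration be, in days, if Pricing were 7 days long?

Critical path before the change: UserTest→Manufacture→Legal = 1+7+2 = 10 giving 10 days.
Pricing has 2 days of float (longest path through it is 8).
That remains the longest chain; total 10 days.

10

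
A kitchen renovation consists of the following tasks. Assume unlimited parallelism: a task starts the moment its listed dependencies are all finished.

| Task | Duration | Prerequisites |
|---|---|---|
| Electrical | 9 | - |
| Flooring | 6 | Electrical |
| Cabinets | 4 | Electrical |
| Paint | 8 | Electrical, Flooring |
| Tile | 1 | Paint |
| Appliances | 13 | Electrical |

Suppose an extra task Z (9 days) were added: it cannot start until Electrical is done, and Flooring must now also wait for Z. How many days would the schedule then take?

33

Originally the schedule takes 24 days.
With Z inserted, Flooring now waits for max(Electrical, Z).
New critical path: Electrical→Z→Flooring→Paint→Tile = 9+9+6+8+1 = 33 ⇒ 33 days.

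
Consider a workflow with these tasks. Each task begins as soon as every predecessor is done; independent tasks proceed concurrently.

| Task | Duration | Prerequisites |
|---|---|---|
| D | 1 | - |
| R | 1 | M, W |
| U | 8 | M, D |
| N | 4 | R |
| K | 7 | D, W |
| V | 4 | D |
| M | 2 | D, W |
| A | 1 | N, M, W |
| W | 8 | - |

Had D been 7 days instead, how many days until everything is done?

Actual critical path: W→M→U = 8+2+8 = 18 ⇒ 18 days.
D has 7 days of float (longest path through it is 11).
The critical path is still W→M→U; finish is now 18 days.

18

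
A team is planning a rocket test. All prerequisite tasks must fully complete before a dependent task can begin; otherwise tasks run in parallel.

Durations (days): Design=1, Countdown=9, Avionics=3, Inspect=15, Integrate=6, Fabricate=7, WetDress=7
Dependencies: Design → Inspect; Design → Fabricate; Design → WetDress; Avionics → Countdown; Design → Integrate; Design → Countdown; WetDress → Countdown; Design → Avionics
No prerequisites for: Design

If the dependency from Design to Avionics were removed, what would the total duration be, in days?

17

Original critical path: Design→WetDress→Countdown = 1+7+9 = 17 ⇒ 17 days.
Without Design→Avionics, Avionics's earliest start moves from 1 to 0.
New critical path: Design→WetDress→Countdown = 1+7+9 = 17 ⇒ 17 days.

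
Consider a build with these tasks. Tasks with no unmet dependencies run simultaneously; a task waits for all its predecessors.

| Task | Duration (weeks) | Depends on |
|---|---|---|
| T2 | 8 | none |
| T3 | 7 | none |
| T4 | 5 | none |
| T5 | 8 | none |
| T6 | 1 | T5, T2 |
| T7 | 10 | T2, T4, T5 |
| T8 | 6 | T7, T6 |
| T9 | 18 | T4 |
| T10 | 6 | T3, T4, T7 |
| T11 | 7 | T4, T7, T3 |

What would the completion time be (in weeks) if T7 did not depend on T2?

With the dependency in place, T2→T7→T11 = 8+10+7 = 25 sets the finish at 25 weeks.
Dropping T2→T7 doesn't change T7's earliest start (8); another predecessor still binds.
After: T5→T7→T11 = 8+10+7 = 25 → 25 weeks.

25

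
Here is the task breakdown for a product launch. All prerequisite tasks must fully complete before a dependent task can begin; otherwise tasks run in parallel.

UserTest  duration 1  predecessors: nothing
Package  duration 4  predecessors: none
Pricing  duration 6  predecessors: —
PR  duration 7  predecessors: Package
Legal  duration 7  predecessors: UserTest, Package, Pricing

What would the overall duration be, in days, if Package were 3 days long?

13

Baseline: Pricing→Legal = 6+7 = 13 → 13 days.
Package is off the critical path — its longest chain is 11 days, giving 2 of slack.
That remains the longest chain; total 13 days.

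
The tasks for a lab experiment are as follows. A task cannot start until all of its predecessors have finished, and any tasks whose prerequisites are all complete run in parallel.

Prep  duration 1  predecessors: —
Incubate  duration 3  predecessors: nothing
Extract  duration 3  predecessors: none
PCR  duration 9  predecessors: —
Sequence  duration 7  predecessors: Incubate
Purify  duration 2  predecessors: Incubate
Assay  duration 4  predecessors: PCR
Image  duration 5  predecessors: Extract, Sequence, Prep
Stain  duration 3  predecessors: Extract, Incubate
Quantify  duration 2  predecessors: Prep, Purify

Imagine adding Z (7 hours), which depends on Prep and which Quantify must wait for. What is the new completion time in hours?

Originally the lab experiment takes 15 hours.
With Z inserted, Quantify now waits for max(Prep, Purify, Z).
New critical path: Incubate→Sequence→Image = 3+7+5 = 15 ⇒ 15 hours.

15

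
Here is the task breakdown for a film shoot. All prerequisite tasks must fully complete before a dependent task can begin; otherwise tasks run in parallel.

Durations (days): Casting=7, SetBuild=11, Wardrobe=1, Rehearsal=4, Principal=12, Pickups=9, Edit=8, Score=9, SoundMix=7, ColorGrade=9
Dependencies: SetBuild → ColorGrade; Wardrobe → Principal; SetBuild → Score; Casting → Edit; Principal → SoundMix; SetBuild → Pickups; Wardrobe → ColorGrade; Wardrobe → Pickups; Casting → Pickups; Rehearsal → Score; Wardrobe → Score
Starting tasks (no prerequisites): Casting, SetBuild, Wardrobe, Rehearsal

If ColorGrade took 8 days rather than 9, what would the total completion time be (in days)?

20

Baseline: SetBuild→ColorGrade = 11+9 = 20 → 20 days.
Since ColorGrade is critical, the -1 change carries straight to that chain (now 19 days).
New critical path: SetBuild→Pickups = 11+9 = 20 ⇒ 20 days.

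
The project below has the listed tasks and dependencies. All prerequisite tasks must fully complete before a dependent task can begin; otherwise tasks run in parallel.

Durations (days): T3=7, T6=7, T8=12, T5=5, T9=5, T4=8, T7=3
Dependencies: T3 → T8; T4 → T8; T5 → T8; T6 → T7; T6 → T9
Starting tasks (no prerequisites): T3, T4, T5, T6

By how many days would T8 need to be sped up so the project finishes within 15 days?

5

Current finish: 20 days; target: 15.
T8 is on every critical path, so each day cut from T8 cuts the finish by one (this holds down to a finish of 12).
Need 20 − 15 = 5 days off T8 → T8 becomes 7 days, finish becomes 15.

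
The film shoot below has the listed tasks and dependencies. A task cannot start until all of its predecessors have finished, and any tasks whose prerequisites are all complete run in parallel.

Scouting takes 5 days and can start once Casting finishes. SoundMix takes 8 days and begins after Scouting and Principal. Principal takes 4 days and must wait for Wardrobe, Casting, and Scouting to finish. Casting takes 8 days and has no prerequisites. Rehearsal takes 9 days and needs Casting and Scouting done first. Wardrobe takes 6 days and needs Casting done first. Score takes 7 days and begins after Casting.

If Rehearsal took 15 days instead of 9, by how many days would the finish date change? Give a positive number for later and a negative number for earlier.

Critical path before the change: Casting→Wardrobe→Principal→SoundMix = 8+6+4+8 = 26 giving 26 days.
Rehearsal has 4 days of float (longest path through it is 22).
Now Casting→Scouting→Rehearsal = 8+5+15 = 28 is longest, so the finish becomes 28 days.
Change in finish: 28 − 26 = +2 days.

2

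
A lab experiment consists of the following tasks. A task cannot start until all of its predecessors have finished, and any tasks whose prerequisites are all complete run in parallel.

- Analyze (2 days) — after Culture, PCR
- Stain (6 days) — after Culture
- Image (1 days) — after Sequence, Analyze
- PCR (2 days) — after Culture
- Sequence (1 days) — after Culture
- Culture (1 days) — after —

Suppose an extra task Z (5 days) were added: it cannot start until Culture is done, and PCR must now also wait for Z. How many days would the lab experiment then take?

Originally the lab experiment takes 7 days.
With Z inserted, PCR now waits for max(Culture, Z).
New critical path: Culture→Z→PCR→Analyze→Image = 1+5+2+2+1 = 11 ⇒ 11 days.

11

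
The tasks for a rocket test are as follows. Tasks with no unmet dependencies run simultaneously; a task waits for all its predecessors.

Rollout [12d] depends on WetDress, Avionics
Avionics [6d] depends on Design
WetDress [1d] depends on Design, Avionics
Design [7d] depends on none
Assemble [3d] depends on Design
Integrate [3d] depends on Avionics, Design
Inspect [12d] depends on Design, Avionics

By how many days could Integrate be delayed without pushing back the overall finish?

10

The longest chain is Design→Avionics→WetDress→Rollout = 7+6+1+12 = 26; overall finish 26 days.
Integrate finishes as early as 16 and must finish by 26.
So Integrate can slip 26 − 16 = 10 days.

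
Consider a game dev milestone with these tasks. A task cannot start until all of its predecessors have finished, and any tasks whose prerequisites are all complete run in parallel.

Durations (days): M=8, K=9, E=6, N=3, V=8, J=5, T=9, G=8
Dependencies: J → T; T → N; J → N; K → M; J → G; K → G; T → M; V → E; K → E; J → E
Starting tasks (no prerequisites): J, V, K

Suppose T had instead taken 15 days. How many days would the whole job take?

Actual critical path: J→T→M = 5+9+8 = 22 ⇒ 22 days.
T lies on that path, so at 15 days the path becomes 28 days.
The critical path is still J→T→M; finish is now 28 days.

28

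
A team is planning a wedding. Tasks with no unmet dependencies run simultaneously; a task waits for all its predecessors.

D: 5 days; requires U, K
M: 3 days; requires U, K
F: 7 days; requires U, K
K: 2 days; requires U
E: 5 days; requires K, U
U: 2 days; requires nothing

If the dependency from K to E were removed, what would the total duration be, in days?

11

Before: longest chain U→K→F = 2+2+7 = 11, finish 11.
Without K→E, E's earliest start moves from 4 to 2.
After: U→K→F = 2+2+7 = 11 → 11 days.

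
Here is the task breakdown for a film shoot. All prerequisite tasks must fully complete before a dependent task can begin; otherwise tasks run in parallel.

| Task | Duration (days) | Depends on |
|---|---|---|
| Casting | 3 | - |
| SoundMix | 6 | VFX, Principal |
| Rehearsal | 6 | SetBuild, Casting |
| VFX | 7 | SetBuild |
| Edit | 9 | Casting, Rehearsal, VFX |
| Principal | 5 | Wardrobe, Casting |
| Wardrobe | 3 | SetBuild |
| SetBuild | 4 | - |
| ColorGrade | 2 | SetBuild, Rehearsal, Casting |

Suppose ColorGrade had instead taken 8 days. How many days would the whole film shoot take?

20

The binding path is SetBuild→VFX→Edit = 4+7+9 = 20; finish at 20 days.
ColorGrade is off the critical path — its longest chain is 12 days, giving 8 of slack.
The critical path is still SetBuild→VFX→Edit; finish is now 20 days.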